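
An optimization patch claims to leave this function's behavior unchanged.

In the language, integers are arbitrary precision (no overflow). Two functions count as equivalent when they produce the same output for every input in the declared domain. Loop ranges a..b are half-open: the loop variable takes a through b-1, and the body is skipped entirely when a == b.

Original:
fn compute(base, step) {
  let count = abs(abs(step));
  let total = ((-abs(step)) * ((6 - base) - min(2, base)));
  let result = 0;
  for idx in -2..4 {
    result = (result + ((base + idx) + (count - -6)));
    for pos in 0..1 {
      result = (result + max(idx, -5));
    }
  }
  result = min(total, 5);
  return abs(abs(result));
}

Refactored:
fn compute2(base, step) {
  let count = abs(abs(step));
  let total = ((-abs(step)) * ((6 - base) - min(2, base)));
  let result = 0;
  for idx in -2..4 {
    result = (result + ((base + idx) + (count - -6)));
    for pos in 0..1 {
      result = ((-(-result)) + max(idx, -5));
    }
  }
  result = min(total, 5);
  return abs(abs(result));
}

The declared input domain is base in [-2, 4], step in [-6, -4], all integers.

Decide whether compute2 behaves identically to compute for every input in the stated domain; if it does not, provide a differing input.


Comparing the listings, the differences include: same computation, different form.
One worked example (base=0, step=-4) — compute: count := 4 | total := -24 | result := 0 | iter idx=-2: | result := 8 | iter pos=0: | result := 6 | iter idx=-1: | result := 15 | iter pos=0: | result := 14 | iter idx=0: | result := 24 | iter pos=0: | result := 24 | iter idx=1: | result := 35 | iter pos=0: | result := 36 | iter idx=2: | result := 48 | iter pos=0: | result := 50 | iter idx=3: | result := 63 | iter pos=0: | result := 66 | result := -24 | result 24; compute2: count := 4 | total := -24 | result := 0 | iter idx=-2: | result := 8 | iter pos=0: | result := 6 | iter idx=-1: | result := 15 | iter pos=0: | result := 14 | iter idx=0: | result := 24 | iter pos=0: | result := 24 | iter idx=1: | result := 35 | iter pos=0: | result := 36 | iter idx=2: | result := 48 | iter pos=0: | result := 50 | iter idx=3: | result := 63 | iter pos=0: | result := 66 | result := -24 | result 24; agreement on 24.
An exhaustive pass over the 21 declared inputs shows identical outputs.
verdict: equivalent


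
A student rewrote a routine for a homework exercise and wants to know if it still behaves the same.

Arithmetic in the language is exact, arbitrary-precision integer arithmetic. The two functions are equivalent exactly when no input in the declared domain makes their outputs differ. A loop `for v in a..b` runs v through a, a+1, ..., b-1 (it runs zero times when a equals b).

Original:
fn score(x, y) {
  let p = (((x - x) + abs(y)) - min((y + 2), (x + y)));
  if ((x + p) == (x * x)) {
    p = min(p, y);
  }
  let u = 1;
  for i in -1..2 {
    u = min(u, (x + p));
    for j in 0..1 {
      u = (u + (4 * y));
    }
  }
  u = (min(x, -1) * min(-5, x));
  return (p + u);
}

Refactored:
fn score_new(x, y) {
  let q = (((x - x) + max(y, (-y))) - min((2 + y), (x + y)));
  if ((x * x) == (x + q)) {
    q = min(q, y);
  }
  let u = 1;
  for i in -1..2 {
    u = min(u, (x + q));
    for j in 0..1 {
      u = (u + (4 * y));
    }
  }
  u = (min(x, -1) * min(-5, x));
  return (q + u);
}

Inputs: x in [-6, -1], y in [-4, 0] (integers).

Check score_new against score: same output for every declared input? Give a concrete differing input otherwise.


Comparing the listings, the differences include: min/max/abs usage differs; also local variable names differ.
As a probe, take x=-2, y=0: score runs p := 2 | ((x + p) == (x * x)): false | u := 1 | iter i=-1: | u := 0 | iter j=0: | u := 0 | iter i=0: | u := 0 | iter j=0: | u := 0 | iter i=1: | u := 0 | iter j=0: | u := 0 | u := 10 | result 12; score_new runs q := 2 | ((x * x) == (x + q)): false | u := 1 | iter i=-1: | u := 0 | iter j=0: | u := 0 | iter i=0: | u := 0 | iter j=0: | u := 0 | iter i=1: | u := 0 | iter j=0: | u := 0 | u := 10 | result 12; both end at 12.
Sweeping the whole domain (30 inputs) finds no disagreement.
verdict: equivalent


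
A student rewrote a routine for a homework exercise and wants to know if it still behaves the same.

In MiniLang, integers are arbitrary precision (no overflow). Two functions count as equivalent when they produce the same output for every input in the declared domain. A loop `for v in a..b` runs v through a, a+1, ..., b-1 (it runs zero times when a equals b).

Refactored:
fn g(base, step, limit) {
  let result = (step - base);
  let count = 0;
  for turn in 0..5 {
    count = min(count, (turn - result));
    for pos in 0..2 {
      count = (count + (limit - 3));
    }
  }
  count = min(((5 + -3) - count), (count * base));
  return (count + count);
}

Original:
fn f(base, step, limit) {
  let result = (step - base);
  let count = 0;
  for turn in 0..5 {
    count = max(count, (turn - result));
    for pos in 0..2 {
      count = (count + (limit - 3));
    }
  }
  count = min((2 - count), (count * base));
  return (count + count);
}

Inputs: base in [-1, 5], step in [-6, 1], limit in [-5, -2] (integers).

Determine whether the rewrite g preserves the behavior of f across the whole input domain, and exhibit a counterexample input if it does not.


The rewrite breaks on base=-1, step=-6, limit=-5, where the results are 14 and 160.
f: result becomes -5; next count becomes 0; next at turn=0:; next count becomes 5; next at pos=0:; next count becomes -3; next at pos=1:; next count becomes -11; next at turn=1:; next count becomes 6; next at pos=0:; next count becomes -2; next at pos=1:; next count becomes -10; next at turn=2:; next count becomes 7; next at pos=0:; next count becomes -1; next at pos=1:; next count becomes -9; next at turn=3:; next count becomes 8; next at pos=0:; next count becomes 0; next at pos=1:; next count becomes -8; next at turn=4:; next count becomes 9; next at pos=0:; next count becomes 1; next at pos=1:; next count becomes -7; next count becomes 7; next final value 14
g: result becomes -5; next count becomes 0; next at turn=0:; next count becomes 0; next at pos=0:; next count becomes -8; next at pos=1:; next count becomes -16; next at turn=1:; next count becomes -16; next at pos=0:; next count becomes -24; next at pos=1:; next count becomes -32; next at turn=2:; next count becomes -32; next at pos=0:; next count becomes -40; next at pos=1:; next count becomes -48; next at turn=3:; next count becomes -48; next at pos=0:; next count becomes -56; next at pos=1:; next count becomes -64; next at turn=4:; next count becomes -64; next at pos=0:; next count becomes -72; next at pos=1:; next count becomes -80; next count becomes 80; next final value 160
verdict: not equivalent; witness: base=-1, step=-6, limit=-5


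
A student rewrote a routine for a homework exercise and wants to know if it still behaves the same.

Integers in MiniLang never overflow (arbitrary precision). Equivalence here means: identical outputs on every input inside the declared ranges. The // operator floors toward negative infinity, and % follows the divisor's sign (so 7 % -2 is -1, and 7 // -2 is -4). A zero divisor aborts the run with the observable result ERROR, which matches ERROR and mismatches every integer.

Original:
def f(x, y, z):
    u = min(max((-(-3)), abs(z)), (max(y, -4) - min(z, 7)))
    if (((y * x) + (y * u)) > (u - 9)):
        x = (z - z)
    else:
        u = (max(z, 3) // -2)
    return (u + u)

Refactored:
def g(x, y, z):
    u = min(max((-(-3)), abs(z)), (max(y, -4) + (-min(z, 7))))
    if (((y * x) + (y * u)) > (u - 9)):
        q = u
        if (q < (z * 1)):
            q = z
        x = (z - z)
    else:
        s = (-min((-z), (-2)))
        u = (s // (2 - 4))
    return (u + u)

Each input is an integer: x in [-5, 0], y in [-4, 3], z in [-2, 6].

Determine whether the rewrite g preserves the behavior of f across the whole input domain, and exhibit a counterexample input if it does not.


There is a counterexample at x=-5, y=2, z=1: -4 on one side, -2 on the other.
f: u becomes 1; next (((y * x) + (y * u)) > (u - 9)) evaluates to false; next u becomes -2; next final value -4
g: u becomes 1; next (((y * x) + (y * u)) > (u - 9)) evaluates to false; next s becomes 2; next u becomes -1; next final value -2
verdict: not equivalent; witness: x=-5, y=2, z=1


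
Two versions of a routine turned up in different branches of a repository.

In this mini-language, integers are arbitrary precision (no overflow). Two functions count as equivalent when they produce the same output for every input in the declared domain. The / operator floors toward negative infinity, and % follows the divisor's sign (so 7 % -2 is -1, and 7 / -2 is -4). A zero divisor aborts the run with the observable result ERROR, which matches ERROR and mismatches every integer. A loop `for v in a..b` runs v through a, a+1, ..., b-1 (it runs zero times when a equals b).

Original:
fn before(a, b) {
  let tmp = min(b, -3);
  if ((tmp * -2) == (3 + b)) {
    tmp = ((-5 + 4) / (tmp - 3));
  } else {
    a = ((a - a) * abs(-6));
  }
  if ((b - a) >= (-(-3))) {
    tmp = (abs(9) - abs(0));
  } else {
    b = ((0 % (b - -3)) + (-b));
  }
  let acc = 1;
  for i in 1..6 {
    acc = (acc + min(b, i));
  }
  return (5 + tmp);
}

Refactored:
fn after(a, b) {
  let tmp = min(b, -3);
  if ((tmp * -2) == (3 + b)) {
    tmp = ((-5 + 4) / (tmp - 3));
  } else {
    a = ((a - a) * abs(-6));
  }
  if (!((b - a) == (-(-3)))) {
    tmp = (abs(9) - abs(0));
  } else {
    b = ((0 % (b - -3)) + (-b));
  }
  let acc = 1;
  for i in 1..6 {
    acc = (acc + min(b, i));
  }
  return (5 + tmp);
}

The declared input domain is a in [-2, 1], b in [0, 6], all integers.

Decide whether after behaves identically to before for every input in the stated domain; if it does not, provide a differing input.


There is a counterexample at a=-2, b=0: 2 on one side, 14 on the other.
before: tmp=-3, then ((tmp * -2) == (3 + b)) is false, then a=0, then ((b - a) >= (-(-3))) is false, then b=0, then acc=1, then (i=1), then acc=1, then (i=2), then acc=1, then (i=3), then acc=1, then (i=4), then acc=1, then (i=5), then acc=1, then returns 2
after: tmp=-3, then ((tmp * -2) == (3 + b)) is false, then a=0, then (!((b - a) == (-(-3)))) is true, then tmp=9, then acc=1, then (i=1), then acc=1, then (i=2), then acc=1, then (i=3), then acc=1, then (i=4), then acc=1, then (i=5), then acc=1, then returns 14
verdict: not equivalent; witness: a=-2, b=0


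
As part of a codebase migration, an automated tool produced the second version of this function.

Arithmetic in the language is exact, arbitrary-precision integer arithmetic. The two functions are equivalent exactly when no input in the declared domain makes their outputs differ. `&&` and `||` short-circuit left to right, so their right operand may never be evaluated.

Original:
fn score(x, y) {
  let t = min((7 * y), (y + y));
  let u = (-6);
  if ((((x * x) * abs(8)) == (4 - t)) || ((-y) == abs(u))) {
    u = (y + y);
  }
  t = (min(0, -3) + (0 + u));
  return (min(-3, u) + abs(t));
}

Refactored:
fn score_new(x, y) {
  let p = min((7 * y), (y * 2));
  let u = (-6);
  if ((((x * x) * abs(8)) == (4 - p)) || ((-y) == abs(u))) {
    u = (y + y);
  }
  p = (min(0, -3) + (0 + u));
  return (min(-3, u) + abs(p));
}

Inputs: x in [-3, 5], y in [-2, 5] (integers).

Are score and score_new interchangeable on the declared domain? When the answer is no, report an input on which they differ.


Differences: arithmetic usage differs, plus constant usage differs, plus local variable names differ — yet all 72 inputs agree.
verdict: equivalent


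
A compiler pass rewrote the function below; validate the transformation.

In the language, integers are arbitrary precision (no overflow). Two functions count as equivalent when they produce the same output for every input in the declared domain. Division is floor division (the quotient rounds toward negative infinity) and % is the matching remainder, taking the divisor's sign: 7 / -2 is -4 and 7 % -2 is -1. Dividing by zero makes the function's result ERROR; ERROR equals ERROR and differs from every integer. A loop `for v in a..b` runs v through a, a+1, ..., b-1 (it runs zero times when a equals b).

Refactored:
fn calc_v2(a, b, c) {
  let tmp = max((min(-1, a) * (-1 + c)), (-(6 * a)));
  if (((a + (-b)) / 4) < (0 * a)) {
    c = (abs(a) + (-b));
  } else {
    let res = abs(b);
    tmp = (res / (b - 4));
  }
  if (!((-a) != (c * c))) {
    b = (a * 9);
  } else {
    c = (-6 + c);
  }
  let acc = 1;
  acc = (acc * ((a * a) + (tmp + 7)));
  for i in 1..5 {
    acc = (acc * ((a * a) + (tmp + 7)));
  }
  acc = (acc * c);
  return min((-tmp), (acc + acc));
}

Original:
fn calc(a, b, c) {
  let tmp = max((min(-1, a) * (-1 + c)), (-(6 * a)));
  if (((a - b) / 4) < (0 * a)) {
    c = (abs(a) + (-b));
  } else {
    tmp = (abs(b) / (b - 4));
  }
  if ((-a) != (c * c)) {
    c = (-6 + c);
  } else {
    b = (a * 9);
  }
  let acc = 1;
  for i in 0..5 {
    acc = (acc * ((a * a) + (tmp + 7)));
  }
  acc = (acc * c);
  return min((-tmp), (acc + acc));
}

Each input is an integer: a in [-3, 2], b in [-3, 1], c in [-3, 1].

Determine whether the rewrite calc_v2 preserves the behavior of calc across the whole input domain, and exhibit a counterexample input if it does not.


Comparing the listings, the differences include: local variable names differ, plus boolean connective usage differs, plus loop structure differs, plus statement counts differ, plus constant usage differs, plus arithmetic usage differs.
Tracing a=-1, b=-3, c=-1: calc: tmp := 6 | (((a - b) / 4) < (0 * a)): false | tmp := -1 | ((-a) != (c * c)): false | b := -9 | acc := 1 | iter i=0: | acc := 7 | iter i=1: | acc := 49 | iter i=2: | acc := 343 | iter i=3: | acc := 2401 | iter i=4: | acc := 16807 | acc := -16807 | result -33614 | calc_v2: tmp := 6 | (((a + (-b)) / 4) < (0 * a)): false | res := 3 | tmp := -1 | (!((-a) != (c * c))): true | b := -9 | acc := 1 | acc := 7 | iter i=1: | acc := 49 | iter i=2: | acc := 343 | iter i=3: | acc := 2401 | iter i=4: | acc := 16807 | acc := -16807 | result -33614 — matching result -33614.
Checked all 150 inputs in the declared domain: the outputs agree on every one.
verdict: equivalent


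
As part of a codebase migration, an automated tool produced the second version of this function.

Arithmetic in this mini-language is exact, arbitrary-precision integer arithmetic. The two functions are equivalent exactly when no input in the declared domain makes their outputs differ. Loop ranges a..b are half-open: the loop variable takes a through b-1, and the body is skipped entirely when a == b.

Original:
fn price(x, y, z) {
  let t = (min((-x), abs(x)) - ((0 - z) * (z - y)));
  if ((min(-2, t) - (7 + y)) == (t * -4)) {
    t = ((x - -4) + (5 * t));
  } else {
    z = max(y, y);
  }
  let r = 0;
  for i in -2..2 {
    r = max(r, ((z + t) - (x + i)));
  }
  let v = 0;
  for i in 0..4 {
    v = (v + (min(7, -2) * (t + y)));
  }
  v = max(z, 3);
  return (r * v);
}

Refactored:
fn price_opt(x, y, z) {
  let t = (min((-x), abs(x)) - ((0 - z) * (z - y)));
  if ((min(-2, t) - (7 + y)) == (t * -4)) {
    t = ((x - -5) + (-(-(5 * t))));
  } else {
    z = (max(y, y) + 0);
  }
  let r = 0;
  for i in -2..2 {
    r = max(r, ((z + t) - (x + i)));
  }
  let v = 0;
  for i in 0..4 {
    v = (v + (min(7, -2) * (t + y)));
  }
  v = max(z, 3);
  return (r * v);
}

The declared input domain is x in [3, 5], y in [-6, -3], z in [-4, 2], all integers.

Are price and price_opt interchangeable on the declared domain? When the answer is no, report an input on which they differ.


Not equivalent: x=5, y=-5, z=1 separates them (36 vs 39).
price: t := 1 | ((min(-2, t) - (7 + y)) == (t * -4)): true | t := 14 | r := 0 | iter i=-2: | r := 12 | iter i=-1: | r := 12 | iter i=0: | r := 12 | iter i=1: | r := 12 | v := 0 | iter i=0: | v := -18 | iter i=1: | v := -36 | iter i=2: | v := -54 | iter i=3: | v := -72 | v := 3 | result 36
price_opt: t := 1 | ((min(-2, t) - (7 + y)) == (t * -4)): true | t := 15 | r := 0 | iter i=-2: | r := 13 | iter i=-1: | r := 13 | iter i=0: | r := 13 | iter i=1: | r := 13 | v := 0 | iter i=0: | v := -20 | iter i=1: | v := -40 | iter i=2: | v := -60 | iter i=3: | v := -80 | v := 3 | result 39
verdict: not equivalent; witness: x=5, y=-5, z=1


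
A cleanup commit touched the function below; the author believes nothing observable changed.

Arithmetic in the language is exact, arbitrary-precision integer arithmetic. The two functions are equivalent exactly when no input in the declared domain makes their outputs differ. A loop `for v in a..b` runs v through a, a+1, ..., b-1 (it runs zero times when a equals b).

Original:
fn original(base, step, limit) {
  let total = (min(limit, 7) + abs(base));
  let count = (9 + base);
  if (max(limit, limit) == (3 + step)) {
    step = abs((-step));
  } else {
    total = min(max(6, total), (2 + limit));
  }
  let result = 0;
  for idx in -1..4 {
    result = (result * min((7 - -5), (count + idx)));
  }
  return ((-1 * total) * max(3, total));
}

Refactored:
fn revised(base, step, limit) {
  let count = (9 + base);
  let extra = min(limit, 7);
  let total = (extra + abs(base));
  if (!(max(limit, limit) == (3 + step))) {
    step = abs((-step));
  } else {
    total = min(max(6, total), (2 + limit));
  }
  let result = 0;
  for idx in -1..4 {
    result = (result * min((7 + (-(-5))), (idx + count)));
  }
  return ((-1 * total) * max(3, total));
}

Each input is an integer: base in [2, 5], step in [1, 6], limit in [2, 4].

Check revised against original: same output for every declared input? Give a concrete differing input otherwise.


Evaluate both at base=3, step=1, limit=2.
original: total := 5 | count := 12 | (max(limit, limit) == (3 + step)): false | total := 4 | result := 0 | iter idx=-1: | result := 0 | iter idx=0: | result := 0 | iter idx=1: | result := 0 | iter idx=2: | result := 0 | iter idx=3: | result := 0 | result -16
revised: count := 12 | extra := 2 | total := 5 | (!(max(limit, limit) == (3 + step))): true | step := 1 | result := 0 | iter idx=-1: | result := 0 | iter idx=0: | result := 0 | iter idx=1: | result := 0 | iter idx=2: | result := 0 | iter idx=3: | result := 0 | result -25
-16 vs -25 — the two versions disagree here.
verdict: not equivalent; witness: base=3, step=1, limit=2


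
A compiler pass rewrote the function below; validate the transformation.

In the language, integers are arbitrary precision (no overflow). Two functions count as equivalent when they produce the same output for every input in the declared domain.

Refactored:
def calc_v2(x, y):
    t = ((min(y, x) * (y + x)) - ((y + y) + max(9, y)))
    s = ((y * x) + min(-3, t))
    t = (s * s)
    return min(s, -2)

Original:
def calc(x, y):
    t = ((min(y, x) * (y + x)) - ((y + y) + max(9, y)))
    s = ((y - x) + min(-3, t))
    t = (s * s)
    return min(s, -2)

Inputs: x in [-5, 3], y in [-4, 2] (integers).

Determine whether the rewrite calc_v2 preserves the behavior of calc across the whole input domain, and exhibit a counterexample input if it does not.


Input x=-5, y=0: -2 from calc versus -3 from calc_v2.
verdict: not equivalent; witness: x=-5, y=0


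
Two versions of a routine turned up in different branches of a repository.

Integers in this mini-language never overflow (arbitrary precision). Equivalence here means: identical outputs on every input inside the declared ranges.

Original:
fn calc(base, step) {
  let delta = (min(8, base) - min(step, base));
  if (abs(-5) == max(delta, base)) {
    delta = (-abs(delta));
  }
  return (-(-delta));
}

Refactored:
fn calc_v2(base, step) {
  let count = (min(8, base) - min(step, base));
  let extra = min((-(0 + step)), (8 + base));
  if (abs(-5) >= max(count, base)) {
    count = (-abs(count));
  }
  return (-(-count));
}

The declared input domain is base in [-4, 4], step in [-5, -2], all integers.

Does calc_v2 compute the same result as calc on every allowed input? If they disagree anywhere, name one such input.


Consider the input base=-4, step=-5.
calc: delta becomes 1; next (abs(-5) == max(delta, base)) evaluates to false; next final value 1
calc_v2: count becomes 1; next extra becomes 4; next (abs(-5) >= max(count, base)) evaluates to true; next count becomes -1; next final value -1
1 and -1 differ, so these are not the same function on this domain.
verdict: not equivalent; witness: base=-4, step=-5


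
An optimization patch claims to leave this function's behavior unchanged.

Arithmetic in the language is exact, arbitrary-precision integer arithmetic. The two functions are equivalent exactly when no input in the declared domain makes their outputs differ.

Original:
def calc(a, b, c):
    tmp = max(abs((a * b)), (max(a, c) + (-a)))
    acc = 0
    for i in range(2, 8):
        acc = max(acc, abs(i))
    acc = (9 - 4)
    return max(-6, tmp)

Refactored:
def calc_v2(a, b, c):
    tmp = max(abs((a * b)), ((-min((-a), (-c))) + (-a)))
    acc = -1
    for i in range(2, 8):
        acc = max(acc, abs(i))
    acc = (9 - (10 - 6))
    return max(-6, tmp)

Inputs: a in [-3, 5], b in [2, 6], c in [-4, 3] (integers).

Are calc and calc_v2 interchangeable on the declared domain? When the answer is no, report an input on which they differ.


The one real change (`0` became `-1`) has no effect anywhere in the declared ranges; all 360 inputs agree.
verdict: equivalent


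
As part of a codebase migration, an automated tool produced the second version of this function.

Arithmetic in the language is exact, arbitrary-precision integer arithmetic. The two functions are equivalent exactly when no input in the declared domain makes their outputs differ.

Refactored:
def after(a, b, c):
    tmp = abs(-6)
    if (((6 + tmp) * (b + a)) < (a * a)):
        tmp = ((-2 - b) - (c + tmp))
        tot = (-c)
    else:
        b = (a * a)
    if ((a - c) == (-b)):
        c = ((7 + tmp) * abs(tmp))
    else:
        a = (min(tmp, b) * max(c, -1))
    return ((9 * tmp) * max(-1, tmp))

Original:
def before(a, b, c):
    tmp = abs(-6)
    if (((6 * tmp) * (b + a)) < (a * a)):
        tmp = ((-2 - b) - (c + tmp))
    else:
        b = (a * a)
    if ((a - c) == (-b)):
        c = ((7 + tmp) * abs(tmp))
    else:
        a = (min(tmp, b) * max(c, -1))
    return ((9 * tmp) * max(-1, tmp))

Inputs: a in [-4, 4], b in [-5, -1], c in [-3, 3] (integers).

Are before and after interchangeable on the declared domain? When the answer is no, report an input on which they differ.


Not equivalent: a=4, b=-3, c=-3 separates them (324 vs 18).
before: tmp := 6 | (((6 * tmp) * (b + a)) < (a * a)): false | b := 16 | ((a - c) == (-b)): false | a := -6 | result 324
after: tmp := 6 | (((6 + tmp) * (b + a)) < (a * a)): true | tmp := -2 | tot := 3 | ((a - c) == (-b)): false | a := 3 | result 18
verdict: not equivalent; witness: a=4, b=-3, c=-3


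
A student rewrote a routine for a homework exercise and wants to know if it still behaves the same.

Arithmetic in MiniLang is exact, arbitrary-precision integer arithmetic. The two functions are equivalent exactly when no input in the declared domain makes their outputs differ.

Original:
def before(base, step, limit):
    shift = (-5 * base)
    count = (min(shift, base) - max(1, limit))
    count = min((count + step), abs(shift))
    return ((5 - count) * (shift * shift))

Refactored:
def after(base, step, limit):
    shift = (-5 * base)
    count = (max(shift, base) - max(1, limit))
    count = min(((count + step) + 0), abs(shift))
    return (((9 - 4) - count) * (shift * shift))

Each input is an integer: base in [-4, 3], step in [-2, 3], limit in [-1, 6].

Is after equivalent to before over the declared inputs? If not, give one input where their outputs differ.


Try base=-4, step=-2, limit=-1.
before: shift=20, then count=-5, then count=-7, then returns 4800
after: shift=20, then count=19, then count=17, then returns -4800
4800 against -4800: the behavior changed.
verdict: not equivalent; witness: base=-4, step=-2, limit=-1


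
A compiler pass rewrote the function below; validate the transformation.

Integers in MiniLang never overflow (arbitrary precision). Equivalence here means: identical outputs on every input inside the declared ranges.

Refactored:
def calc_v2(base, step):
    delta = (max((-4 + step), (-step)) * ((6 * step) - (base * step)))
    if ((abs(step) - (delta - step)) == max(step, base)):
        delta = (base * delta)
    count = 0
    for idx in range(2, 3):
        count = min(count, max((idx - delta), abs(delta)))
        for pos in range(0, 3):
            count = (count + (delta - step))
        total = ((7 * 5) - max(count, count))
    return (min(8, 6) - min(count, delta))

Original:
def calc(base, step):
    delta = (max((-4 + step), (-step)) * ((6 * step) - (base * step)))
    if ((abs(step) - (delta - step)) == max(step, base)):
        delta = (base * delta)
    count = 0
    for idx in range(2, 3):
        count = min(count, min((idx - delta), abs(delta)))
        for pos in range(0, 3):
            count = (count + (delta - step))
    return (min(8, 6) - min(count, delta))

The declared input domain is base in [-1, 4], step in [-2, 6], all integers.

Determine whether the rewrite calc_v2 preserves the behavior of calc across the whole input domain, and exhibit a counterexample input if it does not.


Evaluate both at base=4, step=5.
calc: delta = 10; ((abs(step) - (delta - step)) == max(step, base)) -> false; count = 0; [idx=2]; count = -8; [pos=0]; count = -3; [pos=1]; count = 2; [pos=2]; count = 7; return -1
calc_v2: delta = 10; ((abs(step) - (delta - step)) == max(step, base)) -> false; count = 0; [idx=2]; count = 0; [pos=0]; count = 5; [pos=1]; count = 10; [pos=2]; count = 15; total = 20; return -4
-1 and -4 differ, so these are not the same function on this domain.
verdict: not equivalent; witness: base=4, step=5


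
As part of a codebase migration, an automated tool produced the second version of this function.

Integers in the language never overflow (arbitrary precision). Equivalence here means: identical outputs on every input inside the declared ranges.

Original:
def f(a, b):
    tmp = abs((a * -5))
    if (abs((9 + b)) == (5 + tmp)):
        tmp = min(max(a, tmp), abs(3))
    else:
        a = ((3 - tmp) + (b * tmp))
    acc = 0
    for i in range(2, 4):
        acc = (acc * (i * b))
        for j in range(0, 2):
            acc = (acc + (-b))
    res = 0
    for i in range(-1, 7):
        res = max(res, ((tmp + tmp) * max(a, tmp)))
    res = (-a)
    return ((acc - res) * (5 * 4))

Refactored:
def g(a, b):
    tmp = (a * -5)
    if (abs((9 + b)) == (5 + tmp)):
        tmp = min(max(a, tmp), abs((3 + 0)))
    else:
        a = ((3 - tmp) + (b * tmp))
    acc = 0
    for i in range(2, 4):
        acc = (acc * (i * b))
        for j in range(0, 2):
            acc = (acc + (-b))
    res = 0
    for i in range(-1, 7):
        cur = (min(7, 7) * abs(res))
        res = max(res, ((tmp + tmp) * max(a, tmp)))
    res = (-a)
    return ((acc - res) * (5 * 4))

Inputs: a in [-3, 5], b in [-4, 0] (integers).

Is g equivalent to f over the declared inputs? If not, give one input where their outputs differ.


Evaluate both at a=1, b=-4.
f: tmp := 5 | (abs((9 + b)) == (5 + tmp)): false | a := -22 | acc := 0 | iter i=2: | acc := 0 | iter j=0: | acc := 4 | iter j=1: | acc := 8 | iter i=3: | acc := -96 | iter j=0: | acc := -92 | iter j=1: | acc := -88 | res := 0 | iter i=-1: | res := 50 | iter i=0: | res := 50 | iter i=1: | res := 50 | iter i=2: | res := 50 | iter i=3: | res := 50 | iter i=4: | res := 50 | iter i=5: | res := 50 | iter i=6: | res := 50 | res := 22 | result -2200
g: tmp := -5 | (abs((9 + b)) == (5 + tmp)): false | a := 28 | acc := 0 | iter i=2: | acc := 0 | iter j=0: | acc := 4 | iter j=1: | acc := 8 | iter i=3: | acc := -96 | iter j=0: | acc := -92 | iter j=1: | acc := -88 | res := 0 | iter i=-1: | cur := 0 | res := 0 | iter i=0: | cur := 0 | res := 0 | iter i=1: | cur := 0 | res := 0 | iter i=2: | cur := 0 | res := 0 | iter i=3: | cur := 0 | res := 0 | iter i=4: | cur := 0 | res := 0 | iter i=5: | cur := 0 | res := 0 | iter i=6: | cur := 0 | res := 0 | res := -28 | result -1200
-2200 against -1200: the behavior changed.
verdict: not equivalent; witness: a=1, b=-4


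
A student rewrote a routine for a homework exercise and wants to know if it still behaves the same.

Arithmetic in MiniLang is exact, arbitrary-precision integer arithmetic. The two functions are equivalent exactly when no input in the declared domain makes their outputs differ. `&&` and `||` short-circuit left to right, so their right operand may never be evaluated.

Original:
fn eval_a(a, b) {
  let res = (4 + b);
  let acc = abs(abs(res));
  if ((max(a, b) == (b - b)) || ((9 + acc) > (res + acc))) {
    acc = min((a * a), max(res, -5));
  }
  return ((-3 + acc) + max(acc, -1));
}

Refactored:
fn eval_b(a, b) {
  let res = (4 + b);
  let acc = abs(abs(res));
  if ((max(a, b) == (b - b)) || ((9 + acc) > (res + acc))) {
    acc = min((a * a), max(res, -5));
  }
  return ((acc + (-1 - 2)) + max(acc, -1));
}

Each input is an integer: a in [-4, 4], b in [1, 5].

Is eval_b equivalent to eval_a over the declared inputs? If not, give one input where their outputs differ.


Equivalent — the differences include constant usage differs, and arithmetic usage differs, yet no declared input distinguishes the two.
Tracing a=2, b=5: eval_a: res = 9; acc = 9; ((max(a, b) == (b - b)) || ((9 + acc) > (res + acc))) -> false; return 15 | eval_b: res = 9; acc = 9; ((max(a, b) == (b - b)) || ((9 + acc) > (res + acc))) -> false; return 15 — matching result 15.
Checked all 45 inputs in the declared domain: the outputs agree on every one.
verdict: equivalent


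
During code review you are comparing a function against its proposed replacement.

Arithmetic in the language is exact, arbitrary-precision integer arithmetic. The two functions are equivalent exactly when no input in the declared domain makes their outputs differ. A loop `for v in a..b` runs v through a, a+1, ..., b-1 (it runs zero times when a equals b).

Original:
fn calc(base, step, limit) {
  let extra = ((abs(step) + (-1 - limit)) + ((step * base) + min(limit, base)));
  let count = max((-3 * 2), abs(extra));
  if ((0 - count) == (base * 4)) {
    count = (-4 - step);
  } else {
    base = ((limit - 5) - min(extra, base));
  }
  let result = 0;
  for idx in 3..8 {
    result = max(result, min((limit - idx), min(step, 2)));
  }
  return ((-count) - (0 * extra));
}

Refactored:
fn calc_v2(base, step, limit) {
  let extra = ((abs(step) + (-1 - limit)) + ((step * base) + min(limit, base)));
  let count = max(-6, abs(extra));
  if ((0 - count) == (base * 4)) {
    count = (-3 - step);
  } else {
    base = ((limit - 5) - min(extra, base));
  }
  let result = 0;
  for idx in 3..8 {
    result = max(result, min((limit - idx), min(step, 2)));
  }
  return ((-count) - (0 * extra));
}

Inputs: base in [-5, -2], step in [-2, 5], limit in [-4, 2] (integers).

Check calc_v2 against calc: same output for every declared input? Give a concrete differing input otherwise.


These are not equivalent — on base=-5, step=3, limit=2 the outputs split (7 vs 6).
calc: extra becomes -20; next count becomes 20; next ((0 - count) == (base * 4)) evaluates to true; next count becomes -7; next result becomes 0; next at idx=3:; next result becomes 0; next at idx=4:; next result becomes 0; next at idx=5:; next result becomes 0; next at idx=6:; next result becomes 0; next at idx=7:; next result becomes 0; next final value 7
calc_v2: extra becomes -20; next count becomes 20; next ((0 - count) == (base * 4)) evaluates to true; next count becomes -6; next result becomes 0; next at idx=3:; next result becomes 0; next at idx=4:; next result becomes 0; next at idx=5:; next result becomes 0; next at idx=6:; next result becomes 0; next at idx=7:; next result becomes 0; next final value 6
verdict: not equivalent; witness: base=-5, step=3, limit=2


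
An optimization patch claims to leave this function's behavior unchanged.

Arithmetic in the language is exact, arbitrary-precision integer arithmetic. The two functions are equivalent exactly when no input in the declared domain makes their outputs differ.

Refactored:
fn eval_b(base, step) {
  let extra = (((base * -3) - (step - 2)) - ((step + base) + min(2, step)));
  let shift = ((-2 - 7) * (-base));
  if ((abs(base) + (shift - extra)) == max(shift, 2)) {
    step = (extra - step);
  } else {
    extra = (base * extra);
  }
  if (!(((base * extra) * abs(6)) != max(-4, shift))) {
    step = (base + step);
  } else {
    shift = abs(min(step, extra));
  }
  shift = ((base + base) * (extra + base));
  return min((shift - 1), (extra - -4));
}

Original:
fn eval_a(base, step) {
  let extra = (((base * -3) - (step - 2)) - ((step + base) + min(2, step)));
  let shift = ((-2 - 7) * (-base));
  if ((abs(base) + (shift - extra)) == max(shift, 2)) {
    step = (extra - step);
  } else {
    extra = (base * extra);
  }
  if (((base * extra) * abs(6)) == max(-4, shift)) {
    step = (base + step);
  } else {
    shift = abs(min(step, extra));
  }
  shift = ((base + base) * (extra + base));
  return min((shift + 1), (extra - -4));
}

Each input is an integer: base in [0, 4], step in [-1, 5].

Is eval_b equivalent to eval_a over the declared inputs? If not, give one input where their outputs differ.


There is a counterexample at base=0, step=-1: 1 on one side, -1 on the other.
eval_a: extra = 5; shift = 0; ((abs(base) + (shift - extra)) == max(shift, 2)) -> false; extra = 0; (((base * extra) * abs(6)) == max(-4, shift)) -> true; step = -1; shift = 0; return 1
eval_b: extra = 5; shift = 0; ((abs(base) + (shift - extra)) == max(shift, 2)) -> false; extra = 0; (!(((base * extra) * abs(6)) != max(-4, shift))) -> true; step = -1; shift = 0; return -1
verdict: not equivalent; witness: base=0, step=-1


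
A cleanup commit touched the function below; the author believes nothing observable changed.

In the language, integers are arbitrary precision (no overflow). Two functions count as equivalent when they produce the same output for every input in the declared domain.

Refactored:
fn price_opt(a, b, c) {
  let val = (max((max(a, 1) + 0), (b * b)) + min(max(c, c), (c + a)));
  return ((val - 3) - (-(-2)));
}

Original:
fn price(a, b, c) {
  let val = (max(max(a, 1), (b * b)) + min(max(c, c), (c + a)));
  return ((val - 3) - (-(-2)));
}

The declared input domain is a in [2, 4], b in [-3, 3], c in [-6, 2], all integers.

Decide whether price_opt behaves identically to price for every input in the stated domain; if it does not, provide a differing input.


The two are interchangeable: constant usage differs, and arithmetic usage differs, and every declared input agrees.
One worked example (a=4, b=3, c=-3) — price: val = 6; return 1; price_opt: val = 6; return 1; agreement on 1.
Across all 189 domain points the two functions coincide.
verdict: equivalent


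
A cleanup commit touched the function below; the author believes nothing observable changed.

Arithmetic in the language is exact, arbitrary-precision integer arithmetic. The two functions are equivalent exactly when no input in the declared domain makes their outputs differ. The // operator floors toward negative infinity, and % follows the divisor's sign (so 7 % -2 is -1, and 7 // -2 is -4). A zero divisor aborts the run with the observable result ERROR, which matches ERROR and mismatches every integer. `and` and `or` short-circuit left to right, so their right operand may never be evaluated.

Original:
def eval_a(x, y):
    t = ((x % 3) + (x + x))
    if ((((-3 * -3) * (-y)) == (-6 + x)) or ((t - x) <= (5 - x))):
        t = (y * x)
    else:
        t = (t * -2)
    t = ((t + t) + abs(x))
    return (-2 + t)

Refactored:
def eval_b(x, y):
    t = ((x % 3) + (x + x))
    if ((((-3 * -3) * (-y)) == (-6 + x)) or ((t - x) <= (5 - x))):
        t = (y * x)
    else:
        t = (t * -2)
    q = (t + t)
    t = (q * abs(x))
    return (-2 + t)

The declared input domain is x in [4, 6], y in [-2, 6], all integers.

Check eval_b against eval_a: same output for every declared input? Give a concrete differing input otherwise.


There is a counterexample at x=4, y=-2: -34 on one side, -146 on the other.
eval_a: t=9, then ((((-3 * -3) * (-y)) == (-6 + x)) or ((t - x) <= (5 - x))) is false, then t=-18, then t=-32, then returns -34
eval_b: t=9, then ((((-3 * -3) * (-y)) == (-6 + x)) or ((t - x) <= (5 - x))) is false, then t=-18, then q=-36, then t=-144, then returns -146
verdict: not equivalent; witness: x=4, y=-2


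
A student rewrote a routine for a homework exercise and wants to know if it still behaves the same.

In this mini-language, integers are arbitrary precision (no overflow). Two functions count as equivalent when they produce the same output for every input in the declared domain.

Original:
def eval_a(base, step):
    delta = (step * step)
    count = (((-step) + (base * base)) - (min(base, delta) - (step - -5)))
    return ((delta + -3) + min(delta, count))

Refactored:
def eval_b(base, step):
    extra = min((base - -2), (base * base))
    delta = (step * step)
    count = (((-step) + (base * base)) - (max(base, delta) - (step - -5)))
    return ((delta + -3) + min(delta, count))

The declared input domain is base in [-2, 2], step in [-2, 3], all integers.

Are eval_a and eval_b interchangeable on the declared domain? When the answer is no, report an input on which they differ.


Take base=-2, step=3.
eval_a: delta becomes 9; next count becomes 11; next final value 15
eval_b: extra becomes 0; next delta becomes 9; next count becomes 0; next final value 6
15 and 6 differ, so these are not the same function on this domain.
verdict: not equivalent; witness: base=-2, step=3


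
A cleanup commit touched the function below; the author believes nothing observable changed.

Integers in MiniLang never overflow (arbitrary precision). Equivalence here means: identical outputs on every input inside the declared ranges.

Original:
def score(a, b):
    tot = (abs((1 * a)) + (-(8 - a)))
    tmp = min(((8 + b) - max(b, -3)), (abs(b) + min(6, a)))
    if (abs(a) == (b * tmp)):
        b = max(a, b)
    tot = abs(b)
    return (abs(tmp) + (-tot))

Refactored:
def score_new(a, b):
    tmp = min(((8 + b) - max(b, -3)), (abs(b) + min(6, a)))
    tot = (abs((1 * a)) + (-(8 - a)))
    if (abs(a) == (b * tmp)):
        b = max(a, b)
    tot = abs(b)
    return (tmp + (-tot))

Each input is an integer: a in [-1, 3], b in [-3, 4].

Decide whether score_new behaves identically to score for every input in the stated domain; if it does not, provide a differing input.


a=-1, b=0 yields 1 from score but -1 from score_new.
verdict: not equivalent; witness: a=-1, b=0


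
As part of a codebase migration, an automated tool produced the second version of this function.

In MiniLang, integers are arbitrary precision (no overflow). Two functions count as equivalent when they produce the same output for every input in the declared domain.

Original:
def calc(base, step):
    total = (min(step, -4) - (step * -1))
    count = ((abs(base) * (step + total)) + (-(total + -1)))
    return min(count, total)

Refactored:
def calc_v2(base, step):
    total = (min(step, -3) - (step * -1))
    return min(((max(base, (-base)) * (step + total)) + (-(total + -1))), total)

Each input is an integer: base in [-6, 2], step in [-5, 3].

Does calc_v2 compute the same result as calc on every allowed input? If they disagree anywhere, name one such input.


Run the pair on base=-6, step=-3.
calc: total becomes -7; next count becomes -52; next final value -52
calc_v2: total becomes -6; next final value -47
-52 vs -47 — the two versions disagree here.
verdict: not equivalent; witness: base=-6, step=-3


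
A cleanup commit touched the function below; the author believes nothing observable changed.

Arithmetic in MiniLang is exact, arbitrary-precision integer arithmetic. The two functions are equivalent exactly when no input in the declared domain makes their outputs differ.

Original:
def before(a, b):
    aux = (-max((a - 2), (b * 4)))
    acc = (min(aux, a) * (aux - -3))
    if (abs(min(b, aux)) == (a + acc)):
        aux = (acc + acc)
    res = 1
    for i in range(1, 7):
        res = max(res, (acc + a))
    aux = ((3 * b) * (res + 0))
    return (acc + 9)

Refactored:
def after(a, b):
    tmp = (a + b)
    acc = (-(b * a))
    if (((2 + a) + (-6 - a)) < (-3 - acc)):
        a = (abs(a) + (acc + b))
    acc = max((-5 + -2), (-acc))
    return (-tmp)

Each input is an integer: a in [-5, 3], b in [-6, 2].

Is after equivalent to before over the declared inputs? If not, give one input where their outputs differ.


On input a=-5, b=-6, before returns -41 while after returns 11.
verdict: not equivalent; witness: a=-5, b=-6
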